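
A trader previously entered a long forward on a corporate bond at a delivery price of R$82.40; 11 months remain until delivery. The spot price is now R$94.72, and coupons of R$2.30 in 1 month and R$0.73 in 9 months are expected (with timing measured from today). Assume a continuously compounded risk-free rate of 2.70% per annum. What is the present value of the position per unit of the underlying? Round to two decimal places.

PV(remaining coupons) I = 2.30·e^(−0.0270·1/12) + 0.73·e^(−0.0270·9/12) = 3.0102
Current forward F = (S − I)·e^(rT) = (94.72 − 3.0102)·e^(0.0270·11/12) = 91.7098 × 1.025059 = 94.0080
Value (long) = (F − K)·e^(−rT) = (94.0080 − 82.40) × 0.975554 = 11.3242
Value = R$11.32

R$11.32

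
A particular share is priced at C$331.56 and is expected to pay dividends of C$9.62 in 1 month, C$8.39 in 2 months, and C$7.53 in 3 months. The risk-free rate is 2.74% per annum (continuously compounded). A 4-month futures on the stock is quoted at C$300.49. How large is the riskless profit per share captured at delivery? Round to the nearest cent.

PV(dividends) I = 9.62·e^(−0.0274·1/12) + 8.39·e^(−0.0274·2/12) + 7.53·e^(−0.0274·3/12) = 25.4284
Fair futures F* = (S − I)·e^(rT) = (331.56 − 25.4284)·e^0.009133 = 306.1316 × 1.009175 = 308.9404
Market C$300.49 < fair 308.9404: forward underpriced → reverse cash-and-carry (short the stock, invest proceeds at r, pay the dividends, go long the forward).
Profit at T = |F_mkt − F*| = |300.49 − 308.9404| = C$8.45 per share

C$8.45 per share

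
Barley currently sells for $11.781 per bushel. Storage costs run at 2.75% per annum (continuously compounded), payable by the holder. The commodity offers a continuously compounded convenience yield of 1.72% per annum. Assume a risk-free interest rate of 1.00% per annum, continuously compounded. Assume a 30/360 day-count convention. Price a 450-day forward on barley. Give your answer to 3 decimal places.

Net carry = r + u − y = 0.0100 + 0.0275 − 0.0172 = 0.0203
F = S·e^((r+u−y)T) = 11.781 · e^(0.0203 × 450/360) = 11.781 · e^0.025375
= 11.781 × 1.025700 = $12.084 per bushel

$12.084 per bushel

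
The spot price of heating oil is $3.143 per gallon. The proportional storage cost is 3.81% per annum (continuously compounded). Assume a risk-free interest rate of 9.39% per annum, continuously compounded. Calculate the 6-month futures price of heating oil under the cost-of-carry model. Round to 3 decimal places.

Net carry = r + u − y = 0.0939 + 0.0381 − 0.0000 = 0.1320
F = S·e^((r+u−y)T) = 3.143 · e^(0.1320 × 6/12) = 3.143 · e^0.066000
= 3.143 × 1.068227 = $3.357 per gallon

$3.357 per gallon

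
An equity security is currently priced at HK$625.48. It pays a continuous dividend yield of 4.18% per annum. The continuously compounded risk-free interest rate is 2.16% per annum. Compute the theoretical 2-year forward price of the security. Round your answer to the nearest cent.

HK$600.71

F = S·e^((r − q)T) = 625.48 · e^((0.0216 − 0.0418) × 2)
= 625.48 · e^-0.040400 = 625.48 × 0.960405
F = HK$600.71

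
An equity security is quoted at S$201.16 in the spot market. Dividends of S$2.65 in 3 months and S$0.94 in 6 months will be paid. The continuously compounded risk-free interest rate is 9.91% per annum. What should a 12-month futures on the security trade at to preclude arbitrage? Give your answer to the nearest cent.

PV(dividends) I = 2.65·e^(−0.0991·3/12) + 0.94·e^(−0.0991·6/12)
I = 2.5852 + 0.8946 = 3.4798
F = (S − I)·e^(rT) = (201.16 − 3.4798) · e^(0.0991·12/12)
= 197.6802 · e^0.099100 = 197.6802 × 1.104177 = S$218.27

S$218.27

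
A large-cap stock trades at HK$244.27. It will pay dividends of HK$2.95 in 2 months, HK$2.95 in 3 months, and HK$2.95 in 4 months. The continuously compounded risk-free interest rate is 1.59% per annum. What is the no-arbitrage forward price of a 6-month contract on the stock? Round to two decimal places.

HK$237.33

PV(dividends) I = 2.95·e^(−0.0159·2/12) + 2.95·e^(−0.0159·3/12) + 2.95·e^(−0.0159·4/12)
I = 2.9422 + 2.9383 + 2.9344 = 8.8149
F = (S − I)·e^(rT) = (244.27 − 8.8149) · e^(0.0159·6/12)
= 235.4551 · e^0.007950 = 235.4551 × 1.007982 = HK$237.33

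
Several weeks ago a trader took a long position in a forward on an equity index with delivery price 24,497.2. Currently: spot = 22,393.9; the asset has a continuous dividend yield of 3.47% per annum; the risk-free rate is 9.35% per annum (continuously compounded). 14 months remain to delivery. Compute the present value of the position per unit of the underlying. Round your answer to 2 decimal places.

Current fair forward for the remaining 14 months: F = S·e^((r − q)·T), (r − q) = 0.0935 − 0.0347 = 0.0588
F = 22393.9 · e^(0.0588 × 14/12) = 22393.9 × 1.07100772 = 23984.0398
Value of long forward = (F − K)·e^(−rT) = (23984.0398 − 24497.2) · e^(−0.0935·14/12)
= -513.1602 × 0.89665569 = -460.13

-460.13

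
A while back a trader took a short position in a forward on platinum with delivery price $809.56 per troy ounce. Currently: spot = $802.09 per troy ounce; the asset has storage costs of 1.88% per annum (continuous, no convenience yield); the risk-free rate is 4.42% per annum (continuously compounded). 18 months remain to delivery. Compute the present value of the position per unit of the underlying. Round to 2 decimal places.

-$67.40 per troy ounce

Current fair forward for the remaining 18 months: F = S·e^((r + u)·T), (r + u) = 0.0442 + 0.0188 = 0.0630
F = 802.09 · e^(0.0630 × 18/12) = 802.09 × 1.099109 = 881.5843
Value of long forward = (F − K)·e^(−rT) = (881.5843 − 809.56) · e^(−0.0442·18/12)
= 72.0243 × 0.935850 = 67.40
Short position value = −(long value) = -$67.40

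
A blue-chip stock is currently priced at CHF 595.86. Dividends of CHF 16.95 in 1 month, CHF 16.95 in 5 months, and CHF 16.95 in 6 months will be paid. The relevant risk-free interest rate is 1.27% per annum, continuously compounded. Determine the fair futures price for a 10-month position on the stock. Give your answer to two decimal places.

PV(dividends) I = 16.95·e^(−0.0127·1/12) + 16.95·e^(−0.0127·5/12) + 16.95·e^(−0.0127·6/12)
I = 16.9321 + 16.8605 + 16.8427 = 50.6353
F = (S − I)·e^(rT) = (595.86 − 50.6353) · e^(0.0127·10/12)
= 545.2247 · e^0.010583 = 545.2247 × 1.010639 = CHF 551.03

CHF 551.03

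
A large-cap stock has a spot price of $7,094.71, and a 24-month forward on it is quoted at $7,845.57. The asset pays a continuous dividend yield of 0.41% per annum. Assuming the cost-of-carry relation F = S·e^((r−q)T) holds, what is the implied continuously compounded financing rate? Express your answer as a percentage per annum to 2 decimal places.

From F = S·e^((r−q)T): (r − q) = ln(F/S)/T
ln(7845.57/7094.71) = ln(1.105834) = 0.100600
(r − q) = 0.100600 / (24/12) = 0.050300
r = ln(F/S)/T + q = 0.050300 + 0.0041 = 0.054400
r = 5.44%

5.44%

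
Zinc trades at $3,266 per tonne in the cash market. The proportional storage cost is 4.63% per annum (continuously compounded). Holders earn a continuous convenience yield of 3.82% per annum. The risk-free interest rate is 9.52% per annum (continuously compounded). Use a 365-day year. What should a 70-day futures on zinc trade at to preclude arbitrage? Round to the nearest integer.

Net carry = r + u − y = 0.0952 + 0.0463 − 0.0382 = 0.1033
F = S·e^((r+u−y)T) = 3266 · e^(0.1033 × 70/365) = 3266 · e^0.019811
= 3266 × 1.020009 = $3,331 per tonne

$3,331 per tonne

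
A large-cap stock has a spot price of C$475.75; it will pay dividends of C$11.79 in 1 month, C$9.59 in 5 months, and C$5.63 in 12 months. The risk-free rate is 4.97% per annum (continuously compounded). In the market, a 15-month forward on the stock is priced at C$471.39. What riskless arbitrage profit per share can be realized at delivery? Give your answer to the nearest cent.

PV(dividends) I = 11.79·e^(−0.0497·1/12) + 9.59·e^(−0.0497·5/12) + 5.63·e^(−0.0497·12/12) = 26.4917
Fair forward F* = (S − I)·e^(rT) = (475.75 − 26.4917)·e^0.062125 = 449.2583 × 1.064095 = 478.0535
Market C$471.39 < fair 478.0535: forward underpriced → reverse cash-and-carry (short the stock, invest proceeds at r, pay the dividends, go long the forward).
Profit at T = |F_mkt − F*| = |471.39 − 478.0535| = C$6.66 per share

C$6.66 per share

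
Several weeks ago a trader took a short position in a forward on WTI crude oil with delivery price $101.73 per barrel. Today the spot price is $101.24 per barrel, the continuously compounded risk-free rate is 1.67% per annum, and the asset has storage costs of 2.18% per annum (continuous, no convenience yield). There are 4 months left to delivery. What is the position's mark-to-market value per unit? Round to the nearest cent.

-$0.81 per barrel

Current fair forward for the remaining 4 months: F = S·e^((r + u)·T), (r + u) = 0.0167 + 0.0218 = 0.0385
F = 101.24 · e^(0.0385 × 4/12) = 101.24 × 1.012916 = 102.5476
Value of long forward = (F − K)·e^(−rT) = (102.5476 − 101.73) · e^(−0.0167·4/12)
= 0.8176 × 0.994449 = 0.81
Short position value = −(long value) = -$0.81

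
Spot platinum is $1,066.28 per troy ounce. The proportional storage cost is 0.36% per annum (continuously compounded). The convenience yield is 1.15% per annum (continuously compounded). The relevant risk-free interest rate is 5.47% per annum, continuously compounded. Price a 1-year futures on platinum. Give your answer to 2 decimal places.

$1,117.37 per troy ounce

Net carry = r + u − y = 0.0547 + 0.0036 − 0.0115 = 0.0468
F = S·e^((r+u−y)T) = 1066.28 · e^(0.0468 × 12/12) = 1066.28 · e^0.04680000
= 1066.28 × 1.04791241 = $1,117.37 per troy ounce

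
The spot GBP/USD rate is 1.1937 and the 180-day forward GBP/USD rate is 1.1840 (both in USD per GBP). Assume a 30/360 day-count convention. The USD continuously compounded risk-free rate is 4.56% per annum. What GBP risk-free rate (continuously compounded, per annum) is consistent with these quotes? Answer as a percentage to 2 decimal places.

6.19%

F = S·e^((r_USD − r_GBP)T) ⇒ r_GBP = r_USD − ln(F/S)/T
ln(1.1840/1.1937) = -0.008159; /(180/360) = -0.016318
r_GBP = 0.0456 + 0.016318 = 0.061918
r_GBP = 6.19%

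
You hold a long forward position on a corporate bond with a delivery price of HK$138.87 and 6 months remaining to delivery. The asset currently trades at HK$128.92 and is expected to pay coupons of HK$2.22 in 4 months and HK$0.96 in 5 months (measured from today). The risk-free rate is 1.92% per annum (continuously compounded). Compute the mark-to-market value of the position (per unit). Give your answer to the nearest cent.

-HK$11.78

PV(remaining coupons) I = 2.22·e^(−0.0192·4/12) + 0.96·e^(−0.0192·5/12) = 3.1582
Current forward F = (S − I)·e^(rT) = (128.92 − 3.1582)·e^(0.0192·6/12) = 125.7618 × 1.009646 = 126.9749
Value (long) = (F − K)·e^(−rT) = (126.9749 − 138.87) × 0.990446 = -11.7815
Value = -HK$11.78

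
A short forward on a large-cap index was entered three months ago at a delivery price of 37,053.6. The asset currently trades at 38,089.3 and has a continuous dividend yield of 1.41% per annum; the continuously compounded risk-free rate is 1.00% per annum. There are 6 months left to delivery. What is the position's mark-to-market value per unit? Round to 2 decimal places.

-952.92

Current fair forward for the remaining 6 months: F = S·e^((r − q)·T), (r − q) = 0.0100 − 0.0141 = -0.0041
F = 38089.3 · e^(-0.0041 × 6/12) = 38089.3 × 0.99795210 = 38011.2969
Value of long forward = (F − K)·e^(−rT) = (38011.2969 − 37053.6) · e^(−0.0100·6/12)
= 957.6969 × 0.99501248 = 952.92
Short position value = −(long value) = -952.92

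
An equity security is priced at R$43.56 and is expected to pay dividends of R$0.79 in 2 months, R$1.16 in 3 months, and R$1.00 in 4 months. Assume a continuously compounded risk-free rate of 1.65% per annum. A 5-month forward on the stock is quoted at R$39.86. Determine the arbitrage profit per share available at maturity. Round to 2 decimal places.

PV(dividends) I = 0.79·e^(−0.0165·2/12) + 1.16·e^(−0.0165·3/12) + 1.00·e^(−0.0165·4/12) = 2.9376
Fair forward F* = (S − I)·e^(rT) = (43.56 − 2.9376)·e^0.006875 = 40.6224 × 1.006899 = 40.9027
Market R$39.86 < fair 40.9027: forward underpriced → reverse cash-and-carry (short the stock, invest proceeds at r, pay the dividends, go long the forward).
Profit at T = |F_mkt − F*| = |39.86 − 40.9027| = R$1.04 per share

R$1.04 per share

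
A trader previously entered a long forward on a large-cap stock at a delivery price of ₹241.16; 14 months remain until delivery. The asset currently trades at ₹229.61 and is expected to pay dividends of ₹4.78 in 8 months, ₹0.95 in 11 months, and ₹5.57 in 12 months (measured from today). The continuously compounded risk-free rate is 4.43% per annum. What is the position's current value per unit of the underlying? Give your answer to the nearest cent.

PV(remaining dividends) I = 4.78·e^(−0.0443·8/12) + 0.95·e^(−0.0443·11/12) + 5.57·e^(−0.0443·12/12) = 10.8817
Current forward F = (S − I)·e^(rT) = (229.61 − 10.8817)·e^(0.0443·14/12) = 218.7283 × 1.053042 = 230.3301
Value (long) = (F − K)·e^(−rT) = (230.3301 − 241.16) × 0.949630 = -10.2844
Value = -₹10.28

-₹10.28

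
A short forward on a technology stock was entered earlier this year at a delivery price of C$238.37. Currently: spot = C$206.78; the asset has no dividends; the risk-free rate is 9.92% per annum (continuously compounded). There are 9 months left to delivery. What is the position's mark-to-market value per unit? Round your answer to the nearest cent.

C$14.50

Current fair forward for the remaining 9 months: F = S·e^(r·T), r = 0.0992
F = 206.78 · e^(0.0992 × 9/12) = 206.78 × 1.077238 = 222.7513
Value of long forward = (F − K)·e^(−rT) = (222.7513 − 238.37) · e^(−0.0992·9/12)
= -15.6187 × 0.928300 = -14.50
Short position value = −(long value) = C$14.50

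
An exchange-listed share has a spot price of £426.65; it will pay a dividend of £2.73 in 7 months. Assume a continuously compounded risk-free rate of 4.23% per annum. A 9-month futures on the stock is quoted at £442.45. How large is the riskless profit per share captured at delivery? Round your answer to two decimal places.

£4.80 per share

PV(dividends) I = 2.73·e^(−0.0423·7/12) = 2.6635
Fair futures F* = (S − I)·e^(rT) = (426.65 − 2.6635)·e^0.031725 = 423.9865 × 1.032234 = 437.6533
Market £442.45 > fair 437.6533: forward overpriced → cash-and-carry (borrow at r, buy the stock and collect the dividends, short the forward).
Profit at T = |F_mkt − F*| = |442.45 − 437.6533| = £4.80 per share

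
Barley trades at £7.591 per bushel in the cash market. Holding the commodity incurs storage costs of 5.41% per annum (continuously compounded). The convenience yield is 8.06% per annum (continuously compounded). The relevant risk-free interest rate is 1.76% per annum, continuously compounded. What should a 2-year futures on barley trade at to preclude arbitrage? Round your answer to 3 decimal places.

Net carry = r + u − y = 0.0176 + 0.0541 − 0.0806 = -0.0089
F = S·e^((r+u−y)T) = 7.591 · e^(-0.0089 × 2) = 7.591 · e^-0.017800
= 7.591 × 0.982357 = £7.457 per bushel

£7.457 per bushel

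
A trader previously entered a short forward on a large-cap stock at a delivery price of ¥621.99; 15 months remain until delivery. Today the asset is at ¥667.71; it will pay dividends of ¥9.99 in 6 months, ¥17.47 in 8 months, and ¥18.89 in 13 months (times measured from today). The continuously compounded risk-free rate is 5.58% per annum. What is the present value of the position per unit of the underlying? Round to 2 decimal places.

-¥43.30

PV(remaining dividends) I = 9.99·e^(−0.0558·6/12) + 17.47·e^(−0.0558·8/12) + 18.89·e^(−0.0558·13/12) = 44.3291
Current forward F = (S − I)·e^(rT) = (667.71 − 44.3291)·e^(0.0558·15/12) = 623.3809 × 1.072240 = 668.4139
Value (long) = (F − K)·e^(−rT) = (668.4139 − 621.99) × 0.932627 = 43.2962
Short position value = −(long value) = -¥43.30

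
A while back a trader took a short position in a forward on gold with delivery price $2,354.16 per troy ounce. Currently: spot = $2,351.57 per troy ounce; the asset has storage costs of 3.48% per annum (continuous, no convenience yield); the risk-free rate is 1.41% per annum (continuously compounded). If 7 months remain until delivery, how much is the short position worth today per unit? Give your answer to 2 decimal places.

-$64.92 per troy ounce

Current fair forward for the remaining 7 months: F = S·e^((r + u)·T), (r + u) = 0.0141 + 0.0348 = 0.0489
F = 2351.57 · e^(0.0489 × 7/12) = 2351.57 × 1.02893573 = 2419.6144
Value of long forward = (F − K)·e^(−rT) = (2419.6144 − 2354.16) · e^(−0.0141·7/12)
= 65.4544 × 0.99180873 = 64.92
Short position value = −(long value) = -$64.92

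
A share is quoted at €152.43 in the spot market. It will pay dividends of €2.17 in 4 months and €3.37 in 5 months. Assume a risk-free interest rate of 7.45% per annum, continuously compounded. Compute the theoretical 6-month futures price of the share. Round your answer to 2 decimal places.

PV(dividends) I = 2.17·e^(−0.0745·4/12) + 3.37·e^(−0.0745·5/12)
I = 2.1168 + 3.2670 = 5.3838
F = (S − I)·e^(rT) = (152.43 − 5.3838) · e^(0.0745·6/12)
= 147.0462 · e^0.037250 = 147.0462 × 1.037952 = €152.63

€152.63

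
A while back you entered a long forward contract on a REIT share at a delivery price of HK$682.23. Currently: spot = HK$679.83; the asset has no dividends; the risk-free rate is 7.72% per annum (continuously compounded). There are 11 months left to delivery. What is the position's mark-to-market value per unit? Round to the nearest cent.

Current fair forward for the remaining 11 months: F = S·e^(r·T), r = 0.0772
F = 679.83 · e^(0.0772 × 11/12) = 679.83 × 1.073331 = 729.6826
Value of long forward = (F − K)·e^(−rT) = (729.6826 − 682.23) · e^(−0.0772·11/12)
= 47.4526 × 0.931679 = 44.21

HK$44.21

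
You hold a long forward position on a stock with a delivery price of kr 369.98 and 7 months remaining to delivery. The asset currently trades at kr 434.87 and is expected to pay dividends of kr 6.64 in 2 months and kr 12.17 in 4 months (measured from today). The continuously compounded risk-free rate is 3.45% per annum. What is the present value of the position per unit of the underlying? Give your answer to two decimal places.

kr 53.63

PV(remaining dividends) I = 6.64·e^(−0.0345·2/12) + 12.17·e^(−0.0345·4/12) = 18.6328
Current forward F = (S − I)·e^(rT) = (434.87 − 18.6328)·e^(0.0345·7/12) = 416.2372 × 1.020329 = 424.6989
Value (long) = (F − K)·e^(−rT) = (424.6989 − 369.98) × 0.980076 = 53.6287
Value = kr 53.63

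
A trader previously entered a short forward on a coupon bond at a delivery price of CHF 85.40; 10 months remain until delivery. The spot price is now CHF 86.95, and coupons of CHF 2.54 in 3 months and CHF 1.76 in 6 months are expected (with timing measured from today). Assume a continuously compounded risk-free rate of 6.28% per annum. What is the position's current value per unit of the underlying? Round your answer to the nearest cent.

PV(remaining coupons) I = 2.54·e^(−0.0628·3/12) + 1.76·e^(−0.0628·6/12) = 4.2060
Current forward F = (S − I)·e^(rT) = (86.95 − 4.2060)·e^(0.0628·10/12) = 82.7440 × 1.053727 = 87.1896
Value (long) = (F − K)·e^(−rT) = (87.1896 − 85.40) × 0.949012 = 1.6984
Short position value = −(long value) = -CHF 1.70

-CHF 1.70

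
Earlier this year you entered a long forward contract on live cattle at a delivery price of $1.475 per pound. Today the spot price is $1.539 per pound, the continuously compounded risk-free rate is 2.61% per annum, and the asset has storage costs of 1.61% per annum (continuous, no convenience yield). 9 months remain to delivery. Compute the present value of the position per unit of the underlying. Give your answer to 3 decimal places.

$0.111 per pound

Current fair forward for the remaining 9 months: F = S·e^((r + u)·T), (r + u) = 0.0261 + 0.0161 = 0.0422
F = 1.539 · e^(0.0422 × 9/12) = 1.539 × 1.032156 = 1.5885
Value of long forward = (F − K)·e^(−rT) = (1.5885 − 1.475) · e^(−0.0261·9/12)
= 0.1135 × 0.980615 = 0.111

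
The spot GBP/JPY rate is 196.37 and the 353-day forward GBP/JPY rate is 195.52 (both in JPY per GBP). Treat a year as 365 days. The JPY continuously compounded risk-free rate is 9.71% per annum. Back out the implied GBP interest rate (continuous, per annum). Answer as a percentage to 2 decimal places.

10.16%

F = S·e^((r_JPY − r_GBP)T) ⇒ r_GBP = r_JPY − ln(F/S)/T
ln(195.52/196.37) = -0.004338; /(353/365) = -0.004485
r_GBP = 0.0971 + 0.004485 = 0.101585
r_GBP = 10.16%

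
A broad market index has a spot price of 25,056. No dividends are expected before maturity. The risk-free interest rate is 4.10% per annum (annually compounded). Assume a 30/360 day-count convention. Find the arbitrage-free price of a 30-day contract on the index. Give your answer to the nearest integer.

F = S · (1+r)^T
= 25056 × 1.003354
F = 25,140

25,140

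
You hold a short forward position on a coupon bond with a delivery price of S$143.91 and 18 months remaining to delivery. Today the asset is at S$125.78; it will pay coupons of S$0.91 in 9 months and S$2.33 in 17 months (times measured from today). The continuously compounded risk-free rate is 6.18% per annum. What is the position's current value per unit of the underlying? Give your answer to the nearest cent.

S$8.39

PV(remaining coupons) I = 0.91·e^(−0.0618·9/12) + 2.33·e^(−0.0618·17/12) = 3.0035
Current forward F = (S − I)·e^(rT) = (125.78 − 3.0035)·e^(0.0618·18/12) = 122.7765 × 1.097133 = 134.7021
Value (long) = (F − K)·e^(−rT) = (134.7021 − 143.91) × 0.911467 = -8.3927
Short position value = −(long value) = S$8.39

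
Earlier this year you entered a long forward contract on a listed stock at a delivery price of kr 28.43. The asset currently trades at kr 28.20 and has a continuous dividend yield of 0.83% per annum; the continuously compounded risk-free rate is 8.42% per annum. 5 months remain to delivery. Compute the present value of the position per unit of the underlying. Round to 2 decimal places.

kr 0.65

Current fair forward for the remaining 5 months: F = S·e^((r − q)·T), (r − q) = 0.0842 − 0.0083 = 0.0759
F = 28.20 · e^(0.0759 × 5/12) = 28.20 × 1.032130 = 29.1061
Value of long forward = (F − K)·e^(−rT) = (29.1061 − 28.43) · e^(−0.0842·5/12)
= 0.6761 × 0.965525 = 0.65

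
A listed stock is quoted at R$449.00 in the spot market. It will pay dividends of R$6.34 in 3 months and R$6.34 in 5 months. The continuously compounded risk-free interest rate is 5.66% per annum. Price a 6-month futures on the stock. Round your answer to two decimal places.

R$449.09

PV(dividends) I = 6.34·e^(−0.0566·3/12) + 6.34·e^(−0.0566·5/12)
I = 6.2509 + 6.1922 = 12.4431
F = (S − I)·e^(rT) = (449.00 − 12.4431) · e^(0.0566·6/12)
= 436.5569 · e^0.028300 = 436.5569 × 1.028704 = R$449.09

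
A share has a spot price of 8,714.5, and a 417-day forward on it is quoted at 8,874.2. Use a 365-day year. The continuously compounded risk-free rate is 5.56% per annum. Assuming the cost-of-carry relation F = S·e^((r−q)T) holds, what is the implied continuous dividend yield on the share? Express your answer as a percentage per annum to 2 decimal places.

3.97%

From F = S·e^((r−q)T): (r − q) = ln(F/S)/T
ln(8874.2/8714.5) = ln(1.018326) = 0.018160
(r − q) = 0.018160 / (417/365) = 0.015895
q = r − ln(F/S)/T = 0.0556 − 0.015895 = 0.039705
q = 3.97%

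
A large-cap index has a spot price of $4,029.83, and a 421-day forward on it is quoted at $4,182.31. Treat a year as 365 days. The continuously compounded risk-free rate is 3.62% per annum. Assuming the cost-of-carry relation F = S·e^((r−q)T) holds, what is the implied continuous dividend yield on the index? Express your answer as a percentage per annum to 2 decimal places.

From F = S·e^((r−q)T): (r − q) = ln(F/S)/T
ln(4182.31/4029.83) = ln(1.037838) = 0.037140
(r − q) = 0.037140 / (421/365) = 0.032200
q = r − ln(F/S)/T = 0.0362 − 0.032200 = 0.004000
q = 0.40%

0.40%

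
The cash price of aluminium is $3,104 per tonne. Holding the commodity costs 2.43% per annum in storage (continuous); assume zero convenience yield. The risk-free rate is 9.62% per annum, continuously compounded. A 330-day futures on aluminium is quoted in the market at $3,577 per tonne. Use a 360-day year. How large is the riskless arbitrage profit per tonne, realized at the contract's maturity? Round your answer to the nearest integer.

Fair futures: F* = S·e^(carry·T), with carry = (r + u) = 0.0962 + 0.0243 = 0.1205
F* = 3104 · e^(0.1205 × 330/360) = 3104 · e^0.110458 = 3104 × 1.116789 = $3466.5131
Market $3577 > fair $3466.5131: forward overpriced → cash-and-carry (buy spot, short the forward).
At maturity, profit = |F_mkt − F*| = |3577 − 3466.5131| = $110 per tonne

$110 per tonne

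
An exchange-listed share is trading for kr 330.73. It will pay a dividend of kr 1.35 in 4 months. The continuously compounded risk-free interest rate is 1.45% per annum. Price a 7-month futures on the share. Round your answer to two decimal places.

kr 332.18

PV(dividends) I = 1.35·e^(−0.0145·4/12)
I = 1.3435
F = (S − I)·e^(rT) = (330.73 − 1.3435) · e^(0.0145·7/12)
= 329.3865 · e^0.008458 = 329.3865 × 1.008494 = kr 332.18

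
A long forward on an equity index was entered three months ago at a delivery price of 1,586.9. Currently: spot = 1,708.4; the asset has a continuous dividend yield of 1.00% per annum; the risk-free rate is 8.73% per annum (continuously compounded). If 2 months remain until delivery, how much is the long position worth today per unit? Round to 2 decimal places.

141.58

Current fair forward for the remaining 2 months: F = S·e^((r − q)·T), (r − q) = 0.0873 − 0.0100 = 0.0773
F = 1708.4 · e^(0.0773 × 2/12) = 1708.4 × 1.01296668 = 1730.5523
Value of long forward = (F − K)·e^(−rT) = (1730.5523 − 1586.9) · e^(−0.0873·2/12)
= 143.6523 × 0.98555534 = 141.58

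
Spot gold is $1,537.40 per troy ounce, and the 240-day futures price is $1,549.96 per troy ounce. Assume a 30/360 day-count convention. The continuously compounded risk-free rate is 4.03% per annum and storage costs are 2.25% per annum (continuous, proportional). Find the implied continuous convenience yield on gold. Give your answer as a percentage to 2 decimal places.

F = S·e^((r+u−y)T) ⇒ (r+u−y) = ln(F/S)/T
ln(1549.96/1537.40) = 0.008136; /T ⇒ 0.012204
y = r + u − ln(F/S)/T = 0.0403 + 0.0225 − 0.012204 = 0.050596
y = 5.06%

5.06%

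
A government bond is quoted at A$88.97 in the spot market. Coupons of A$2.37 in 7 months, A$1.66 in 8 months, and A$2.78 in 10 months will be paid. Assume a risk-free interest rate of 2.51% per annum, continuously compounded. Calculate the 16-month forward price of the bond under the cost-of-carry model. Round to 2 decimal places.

PV(coupons) I = 2.37·e^(−0.0251·7/12) + 1.66·e^(−0.0251·8/12) + 2.78·e^(−0.0251·10/12)
I = 2.3356 + 1.6325 + 2.7225 = 6.6906
F = (S − I)·e^(rT) = (88.97 − 6.6906) · e^(0.0251·16/12)
= 82.2794 · e^0.033467 = 82.2794 × 1.034033 = A$85.08

A$85.08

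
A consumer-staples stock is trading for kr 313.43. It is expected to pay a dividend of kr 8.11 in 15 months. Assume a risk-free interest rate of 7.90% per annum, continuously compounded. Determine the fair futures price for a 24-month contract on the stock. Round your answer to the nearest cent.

kr 358.47

PV(dividends) I = 8.11·e^(−0.0790·15/12)
I = 7.3474
F = (S − I)·e^(rT) = (313.43 − 7.3474) · e^(0.0790·24/12)
= 306.0826 · e^0.158000 = 306.0826 × 1.171166 = kr 358.47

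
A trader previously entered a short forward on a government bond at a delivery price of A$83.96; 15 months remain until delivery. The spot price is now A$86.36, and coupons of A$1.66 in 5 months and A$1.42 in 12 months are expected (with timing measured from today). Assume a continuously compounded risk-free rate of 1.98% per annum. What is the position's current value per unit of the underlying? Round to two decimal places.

-A$1.41

PV(remaining coupons) I = 1.66·e^(−0.0198·5/12) + 1.42·e^(−0.0198·12/12) = 3.0385
Current forward F = (S − I)·e^(rT) = (86.36 − 3.0385)·e^(0.0198·15/12) = 83.3215 × 1.025059 = 85.4095
Value (long) = (F − K)·e^(−rT) = (85.4095 − 83.96) × 0.975554 = 1.4141
Short position value = −(long value) = -A$1.41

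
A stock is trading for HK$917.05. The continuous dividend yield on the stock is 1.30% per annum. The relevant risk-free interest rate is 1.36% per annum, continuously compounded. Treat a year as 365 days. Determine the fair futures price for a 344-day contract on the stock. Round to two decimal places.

HK$917.57

F = S·e^((r − q)T) = 917.05 · e^((0.0136 − 0.0130) × 344/365)
= 917.05 · e^0.000565 = 917.05 × 1.000565
F = HK$917.57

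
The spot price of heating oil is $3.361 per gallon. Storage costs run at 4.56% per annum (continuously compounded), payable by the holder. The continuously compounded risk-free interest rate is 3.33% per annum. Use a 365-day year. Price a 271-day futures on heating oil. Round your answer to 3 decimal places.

Net carry = r + u − y = 0.0333 + 0.0456 − 0.0000 = 0.0789
F = S·e^((r+u−y)T) = 3.361 · e^(0.0789 × 271/365) = 3.361 · e^0.058581
= 3.361 × 1.060331 = $3.564 per gallon

$3.564 per gallon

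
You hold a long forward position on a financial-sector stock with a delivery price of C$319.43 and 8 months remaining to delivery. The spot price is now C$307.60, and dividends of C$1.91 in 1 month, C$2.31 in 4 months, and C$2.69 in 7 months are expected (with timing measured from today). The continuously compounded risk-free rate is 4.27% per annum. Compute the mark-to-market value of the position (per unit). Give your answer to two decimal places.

PV(remaining dividends) I = 1.91·e^(−0.0427·1/12) + 2.31·e^(−0.0427·4/12) + 2.69·e^(−0.0427·7/12) = 6.8044
Current forward F = (S − I)·e^(rT) = (307.60 − 6.8044)·e^(0.0427·8/12) = 300.7956 × 1.028876 = 309.4814
Value (long) = (F − K)·e^(−rT) = (309.4814 − 319.43) × 0.971935 = -9.6694
Value = -C$9.67

-C$9.67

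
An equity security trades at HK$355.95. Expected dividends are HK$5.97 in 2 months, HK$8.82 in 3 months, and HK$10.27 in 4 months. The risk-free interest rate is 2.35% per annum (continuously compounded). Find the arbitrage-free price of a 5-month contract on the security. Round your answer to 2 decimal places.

PV(dividends) I = 5.97·e^(−0.0235·2/12) + 8.82·e^(−0.0235·3/12) + 10.27·e^(−0.0235·4/12)
I = 5.9467 + 8.7683 + 10.1899 = 24.9049
F = (S − I)·e^(rT) = (355.95 − 24.9049) · e^(0.0235·5/12)
= 331.0451 · e^0.009792 = 331.0451 × 1.009840 = HK$334.30

HK$334.30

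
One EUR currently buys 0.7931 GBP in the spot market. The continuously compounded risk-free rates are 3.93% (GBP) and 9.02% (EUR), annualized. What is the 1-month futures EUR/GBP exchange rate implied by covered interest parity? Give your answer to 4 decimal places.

0.7897

F = S·e^((r_GBP − r_EUR)T) = 0.7931 · e^((0.0393 − 0.0902) × 1/12)
= 0.7931 · e^-0.004242 = 0.7931 × 0.995767
F = 0.7897 GBP per EUR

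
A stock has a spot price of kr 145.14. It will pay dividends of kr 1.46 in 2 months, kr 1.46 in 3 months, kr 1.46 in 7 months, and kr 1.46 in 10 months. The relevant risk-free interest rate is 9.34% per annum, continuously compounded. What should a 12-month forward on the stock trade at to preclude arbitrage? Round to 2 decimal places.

PV(dividends) I = 1.46·e^(−0.0934·2/12) + 1.46·e^(−0.0934·3/12) + 1.46·e^(−0.0934·7/12) + 1.46·e^(−0.0934·10/12)
I = 1.4374 + 1.4263 + 1.3826 + 1.3507 = 5.5970
F = (S − I)·e^(rT) = (145.14 − 5.5970) · e^(0.0934·12/12)
= 139.5430 · e^0.093400 = 139.5430 × 1.097901 = kr 153.20

kr 153.20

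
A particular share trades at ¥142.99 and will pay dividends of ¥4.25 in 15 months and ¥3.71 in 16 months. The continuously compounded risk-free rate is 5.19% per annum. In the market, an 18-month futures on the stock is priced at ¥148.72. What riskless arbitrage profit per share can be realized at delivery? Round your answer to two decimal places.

PV(dividends) I = 4.25·e^(−0.0519·15/12) + 3.71·e^(−0.0519·16/12) = 7.4450
Fair futures F* = (S − I)·e^(rT) = (142.99 − 7.4450)·e^0.077850 = 135.5450 × 1.080961 = 146.5189
Market ¥148.72 > fair 146.5189: forward overpriced → cash-and-carry (borrow at r, buy the stock and collect the dividends, short the forward).
Profit at T = |F_mkt − F*| = |148.72 − 146.5189| = ¥2.20 per share

¥2.20 per share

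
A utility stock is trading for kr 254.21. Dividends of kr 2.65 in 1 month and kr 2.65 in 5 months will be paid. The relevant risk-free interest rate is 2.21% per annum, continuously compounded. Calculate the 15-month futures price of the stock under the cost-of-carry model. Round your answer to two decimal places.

kr 255.91

PV(dividends) I = 2.65·e^(−0.0221·1/12) + 2.65·e^(−0.0221·5/12)
I = 2.6451 + 2.6257 = 5.2708
F = (S − I)·e^(rT) = (254.21 − 5.2708) · e^(0.0221·15/12)
= 248.9392 · e^0.027625 = 248.9392 × 1.028010 = kr 255.91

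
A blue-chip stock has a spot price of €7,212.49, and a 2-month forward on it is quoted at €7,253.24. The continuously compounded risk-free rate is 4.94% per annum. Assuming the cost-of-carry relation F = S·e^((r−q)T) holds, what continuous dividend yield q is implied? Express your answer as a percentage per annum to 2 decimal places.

From F = S·e^((r−q)T): (r − q) = ln(F/S)/T
ln(7253.24/7212.49) = ln(1.005650) = 0.005634
(r − q) = 0.005634 / (2/12) = 0.033804
q = r − ln(F/S)/T = 0.0494 − 0.033804 = 0.015596
q = 1.56%

1.56%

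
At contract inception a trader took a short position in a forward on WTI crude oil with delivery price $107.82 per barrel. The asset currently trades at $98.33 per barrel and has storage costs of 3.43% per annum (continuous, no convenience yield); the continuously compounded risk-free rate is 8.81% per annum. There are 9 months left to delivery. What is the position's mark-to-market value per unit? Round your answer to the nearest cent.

$0.03 per barrel

Current fair forward for the remaining 9 months: F = S·e^((r + u)·T), (r + u) = 0.0881 + 0.0343 = 0.1224
F = 98.33 · e^(0.1224 × 9/12) = 98.33 × 1.096146 = 107.7840
Value of long forward = (F − K)·e^(−rT) = (107.7840 − 107.82) · e^(−0.0881·9/12)
= -0.0360 × 0.936061 = -0.03
Short position value = −(long value) = $0.03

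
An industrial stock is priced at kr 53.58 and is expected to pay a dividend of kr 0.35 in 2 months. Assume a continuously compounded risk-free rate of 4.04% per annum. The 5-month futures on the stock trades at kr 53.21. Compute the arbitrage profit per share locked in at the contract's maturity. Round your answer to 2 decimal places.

kr 0.93 per share

PV(dividends) I = 0.35·e^(−0.0404·2/12) = 0.3477
Fair futures F* = (S − I)·e^(rT) = (53.58 − 0.3477)·e^0.016833 = 53.2323 × 1.016975 = 54.1359
Market kr 53.21 < fair 54.1359: forward underpriced → reverse cash-and-carry (short the stock, invest proceeds at r, pay the dividends, go long the forward).
Profit at T = |F_mkt − F*| = |53.21 − 54.1359| = kr 0.93 per share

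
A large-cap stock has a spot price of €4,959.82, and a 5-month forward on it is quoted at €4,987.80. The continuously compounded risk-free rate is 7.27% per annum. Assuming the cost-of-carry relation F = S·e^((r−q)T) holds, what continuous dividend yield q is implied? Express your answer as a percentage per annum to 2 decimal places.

5.92%

From F = S·e^((r−q)T): (r − q) = ln(F/S)/T
ln(4987.80/4959.82) = ln(1.005641) = 0.005625
(r − q) = 0.005625 / (5/12) = 0.013500
q = r − ln(F/S)/T = 0.0727 − 0.013500 = 0.059200
q = 5.92%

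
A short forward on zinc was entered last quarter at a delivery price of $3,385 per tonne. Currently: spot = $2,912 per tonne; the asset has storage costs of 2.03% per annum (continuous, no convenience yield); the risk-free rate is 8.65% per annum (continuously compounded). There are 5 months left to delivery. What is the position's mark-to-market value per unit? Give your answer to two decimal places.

$328.44 per tonne

Current fair forward for the remaining 5 months: F = S·e^((r + u)·T), (r + u) = 0.0865 + 0.0203 = 0.1068
F = 2912 · e^(0.1068 × 5/12) = 2912 × 1.04550498 = 3044.5105
Value of long forward = (F − K)·e^(−rT) = (3044.5105 − 3385) · e^(−0.0865·5/12)
= -340.4895 × 0.96460010 = -328.44
Short position value = −(long value) = $328.44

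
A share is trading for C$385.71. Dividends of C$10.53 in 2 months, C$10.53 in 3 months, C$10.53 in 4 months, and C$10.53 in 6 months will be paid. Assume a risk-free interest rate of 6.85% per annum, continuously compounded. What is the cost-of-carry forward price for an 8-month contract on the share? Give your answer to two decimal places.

C$360.58

PV(dividends) I = 10.53·e^(−0.0685·2/12) + 10.53·e^(−0.0685·3/12) + 10.53·e^(−0.0685·4/12) + 10.53·e^(−0.0685·6/12)
I = 10.4105 + 10.3512 + 10.2923 + 10.1755 = 41.2295
F = (S − I)·e^(rT) = (385.71 − 41.2295) · e^(0.0685·8/12)
= 344.4805 · e^0.045667 = 344.4805 × 1.046726 = C$360.58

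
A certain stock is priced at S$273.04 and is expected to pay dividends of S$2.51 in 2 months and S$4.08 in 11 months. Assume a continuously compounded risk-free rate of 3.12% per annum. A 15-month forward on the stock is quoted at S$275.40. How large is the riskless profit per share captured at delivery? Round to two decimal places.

S$1.78 per share

PV(dividends) I = 2.51·e^(−0.0312·2/12) + 4.08·e^(−0.0312·11/12) = 6.4619
Fair forward F* = (S − I)·e^(rT) = (273.04 − 6.4619)·e^0.039000 = 266.5781 × 1.039770 = 277.1799
Market S$275.40 < fair 277.1799: forward underpriced → reverse cash-and-carry (short the stock, invest proceeds at r, pay the dividends, go long the forward).
Profit at T = |F_mkt − F*| = |275.40 − 277.1799| = S$1.78 per share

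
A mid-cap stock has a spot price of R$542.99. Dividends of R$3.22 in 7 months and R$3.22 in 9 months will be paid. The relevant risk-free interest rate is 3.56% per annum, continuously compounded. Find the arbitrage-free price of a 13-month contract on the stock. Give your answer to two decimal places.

PV(dividends) I = 3.22·e^(−0.0356·7/12) + 3.22·e^(−0.0356·9/12)
I = 3.1538 + 3.1352 = 6.2890
F = (S − I)·e^(rT) = (542.99 − 6.2890) · e^(0.0356·13/12)
= 536.7010 · e^0.038567 = 536.7010 × 1.039320 = R$557.80

R$557.80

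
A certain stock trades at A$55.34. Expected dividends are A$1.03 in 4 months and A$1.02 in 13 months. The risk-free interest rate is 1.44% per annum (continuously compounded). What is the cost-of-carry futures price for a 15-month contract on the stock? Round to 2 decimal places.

PV(dividends) I = 1.03·e^(−0.0144·4/12) + 1.02·e^(−0.0144·13/12)
I = 1.0251 + 1.0042 = 2.0293
F = (S − I)·e^(rT) = (55.34 − 2.0293) · e^(0.0144·15/12)
= 53.3107 · e^0.018000 = 53.3107 × 1.018163 = A$54.28

A$54.28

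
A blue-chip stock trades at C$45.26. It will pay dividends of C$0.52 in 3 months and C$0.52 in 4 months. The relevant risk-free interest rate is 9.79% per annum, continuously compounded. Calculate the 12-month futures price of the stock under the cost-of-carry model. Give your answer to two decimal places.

C$48.80

PV(dividends) I = 0.52·e^(−0.0979·3/12) + 0.52·e^(−0.0979·4/12)
I = 0.5074 + 0.5033 = 1.0107
F = (S − I)·e^(rT) = (45.26 − 1.0107) · e^(0.0979·12/12)
= 44.2493 · e^0.097900 = 44.2493 × 1.102852 = C$48.80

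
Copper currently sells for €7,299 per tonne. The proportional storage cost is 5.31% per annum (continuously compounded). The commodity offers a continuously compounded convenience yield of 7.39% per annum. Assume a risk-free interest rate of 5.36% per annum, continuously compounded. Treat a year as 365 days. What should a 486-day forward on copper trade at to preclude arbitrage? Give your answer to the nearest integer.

€7,625 per tonne

Net carry = r + u − y = 0.0536 + 0.0531 − 0.0739 = 0.0328
F = S·e^((r+u−y)T) = 7299 · e^(0.0328 × 486/365) = 7299 · e^0.043673
= 7299 × 1.044641 = €7,625 per tonne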